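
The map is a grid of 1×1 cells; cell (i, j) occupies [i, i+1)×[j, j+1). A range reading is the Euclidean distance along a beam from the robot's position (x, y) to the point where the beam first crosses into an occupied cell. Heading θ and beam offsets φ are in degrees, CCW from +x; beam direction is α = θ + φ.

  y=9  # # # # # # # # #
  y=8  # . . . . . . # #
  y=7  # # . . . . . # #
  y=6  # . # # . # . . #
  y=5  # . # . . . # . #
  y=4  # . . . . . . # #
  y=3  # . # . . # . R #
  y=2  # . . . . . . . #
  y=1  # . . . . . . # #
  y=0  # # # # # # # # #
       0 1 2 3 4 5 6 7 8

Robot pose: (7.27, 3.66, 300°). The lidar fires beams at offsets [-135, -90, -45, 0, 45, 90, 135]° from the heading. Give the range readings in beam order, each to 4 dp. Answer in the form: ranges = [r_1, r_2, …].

beam 1: φ=-135°, α=165°
  d=(-0.9659,0.2588)  start (7,3)  tX=0.2795 tY=1.3137  stride 1/|dx|=1.0353 1/|dy|=3.8637
    cross x-line → (6,3), t=0.2795
    cross y-line → (6,4), t=1.3137
    cross x-line → (5,4), t=1.3148
    cross x-line → (4,4), t=2.3501
    cross x-line → (3,4), t=3.3854
    cross x-line → (2,4), t=4.4206
    cross y-line → (2,5), t=5.1774 (wall)
  → r_1 = 5.1774
beam 2: φ=-90°, α=210°
  d=(-0.8660,-0.5000)  start (7,3)  tX=0.3118 tY=1.3200  stride 1/|dx|=1.1547 1/|dy|=2.0000
    cross x-line → (6,3), t=0.3118
    cross y-line → (6,2), t=1.3200
    cross x-line → (5,2), t=1.4665
    cross x-line → (4,2), t=2.6212
    cross y-line → (4,1), t=3.3200
    cross x-line → (3,1), t=3.7759
    cross x-line → (2,1), t=4.9306
    cross y-line → (2,0), t=5.3200 (wall)
  → r_2 = 5.3200
beam 3: φ=-45°, α=255°
  d=(-0.2588,-0.9659)  start (7,3)  tX=1.0432 tY=0.6833  stride 1/|dx|=3.8637 1/|dy|=1.0353
    cross y-line → (7,2), t=0.6833
    cross x-line → (6,2), t=1.0432
    cross y-line → (6,1), t=1.7186
    cross y-line → (6,0), t=2.7538 (wall)
  → r_3 = 2.7538
beam 4: φ=0°, α=300°
  d=(0.5000,-0.8660)  start (7,3)  tX=1.4600 tY=0.7621  stride 1/|dx|=2.0000 1/|dy|=1.1547
    cross y-line → (7,2), t=0.7621
    cross x-line → (8,2), t=1.4600 (wall)
  → r_4 = 1.4600
beam 5: φ=45°, α=345°
  d=(0.9659,-0.2588)  start (7,3)  tX=0.7558 tY=2.5500  stride 1/|dx|=1.0353 1/|dy|=3.8637
    cross x-line → (8,3), t=0.7558 (wall)
  → r_5 = 0.7558
beam 6: φ=90°, α=30°
  d=(0.8660,0.5000)  start (7,3)  tX=0.8429 tY=0.6800  stride 1/|dx|=1.1547 1/|dy|=2.0000
    cross y-line → (7,4), t=0.6800 (wall)
  → r_6 = 0.6800
beam 7: φ=135°, α=75°
  d=(0.2588,0.9659)  start (7,3)  tX=2.8205 tY=0.3520  stride 1/|dx|=3.8637 1/|dy|=1.0353
    cross y-line → (7,4), t=0.3520 (wall)
  → r_7 = 0.3520

ranges = [5.1774, 5.3200, 2.7538, 1.4600, 0.7558, 0.6800, 0.3520]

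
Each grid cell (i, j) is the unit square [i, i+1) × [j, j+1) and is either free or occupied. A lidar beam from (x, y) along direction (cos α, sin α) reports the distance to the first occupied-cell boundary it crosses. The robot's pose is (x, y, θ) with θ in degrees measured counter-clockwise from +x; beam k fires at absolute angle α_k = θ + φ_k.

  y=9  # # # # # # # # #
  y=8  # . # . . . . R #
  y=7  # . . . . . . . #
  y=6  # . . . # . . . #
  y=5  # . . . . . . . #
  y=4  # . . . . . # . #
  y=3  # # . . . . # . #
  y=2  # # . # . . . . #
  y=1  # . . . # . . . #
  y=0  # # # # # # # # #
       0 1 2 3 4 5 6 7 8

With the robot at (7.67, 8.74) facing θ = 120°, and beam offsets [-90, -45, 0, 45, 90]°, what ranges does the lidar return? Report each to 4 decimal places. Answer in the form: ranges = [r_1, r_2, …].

ranges = [0.3811, 0.2692, 0.3002, 1.0046, 3.4800]

beam 1: φ=-90°, α=30°
  direction (0.8660, 0.5000); cell (7,8); t to first gridline: x 0.3811, y 0.5200 (then +1.1547 / +2.0000)
    (8,8) via x @ 0.3811  # hit
  → r_1 = 0.3811
beam 2: φ=-45°, α=75°
  direction (0.2588, 0.9659); cell (7,8); t to first gridline: x 1.2750, y 0.2692 (then +3.8637 / +1.0353)
    (7,9) via y @ 0.2692  # hit
  → r_2 = 0.2692
beam 3: φ=0°, α=120°
  direction (-0.5000, 0.8660); cell (7,8); t to first gridline: x 1.3400, y 0.3002 (then +2.0000 / +1.1547)
    (7,9) via y @ 0.3002  # hit
  → r_3 = 0.3002
beam 4: φ=45°, α=165°
  direction (-0.9659, 0.2588); cell (7,8); t to first gridline: x 0.6936, y 1.0046 (then +1.0353 / +3.8637)
    (6,8) via x @ 0.6936
    (6,9) via y @ 1.0046  # hit
  → r_4 = 1.0046
beam 5: φ=90°, α=210°
  direction (-0.8660, -0.5000); cell (7,8); t to first gridline: x 0.7736, y 1.4800 (then +1.1547 / +2.0000)
    (6,8) via x @ 0.7736
    (6,7) via y @ 1.4800
    (5,7) via x @ 1.9283
    (4,7) via x @ 3.0831
    (4,6) via y @ 3.4800  # hit
  → r_5 = 3.4800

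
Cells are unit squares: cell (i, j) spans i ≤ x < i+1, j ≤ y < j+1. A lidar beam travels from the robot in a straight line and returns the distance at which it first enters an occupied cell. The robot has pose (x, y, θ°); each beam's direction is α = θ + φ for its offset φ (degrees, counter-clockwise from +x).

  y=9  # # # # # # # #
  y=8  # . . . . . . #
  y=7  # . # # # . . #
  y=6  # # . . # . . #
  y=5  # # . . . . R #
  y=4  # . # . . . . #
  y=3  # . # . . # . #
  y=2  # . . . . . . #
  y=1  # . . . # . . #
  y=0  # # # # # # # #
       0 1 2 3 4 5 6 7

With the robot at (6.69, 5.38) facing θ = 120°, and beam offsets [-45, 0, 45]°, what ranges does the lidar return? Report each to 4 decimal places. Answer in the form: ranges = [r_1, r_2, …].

ranges = [1.1977, 4.1800, 2.3955]

beam 1: φ=-45°, α=75°
  d=(0.2588,0.9659)  start (6,5)  tX=1.1977 tY=0.6419  stride 1/|dx|=3.8637 1/|dy|=1.0353
    cross y-line → (6,6), t=0.6419
    cross x-line → (7,6), t=1.1977 (wall)
  → r_1 = 1.1977
beam 2: φ=0°, α=120°
  d=(-0.5000,0.8660)  start (6,5)  tX=1.3800 tY=0.7159  stride 1/|dx|=2.0000 1/|dy|=1.1547
    cross y-line → (6,6), t=0.7159
    cross x-line → (5,6), t=1.3800
    cross y-line → (5,7), t=1.8706
    cross y-line → (5,8), t=3.0253
    cross x-line → (4,8), t=3.3800
    cross y-line → (4,9), t=4.1800 (wall)
  → r_2 = 4.1800
beam 3: φ=45°, α=165°
  d=(-0.9659,0.2588)  start (6,5)  tX=0.7143 tY=2.3955  stride 1/|dx|=1.0353 1/|dy|=3.8637
    cross x-line → (5,5), t=0.7143
    cross x-line → (4,5), t=1.7496
    cross y-line → (4,6), t=2.3955 (wall)
  → r_3 = 2.3955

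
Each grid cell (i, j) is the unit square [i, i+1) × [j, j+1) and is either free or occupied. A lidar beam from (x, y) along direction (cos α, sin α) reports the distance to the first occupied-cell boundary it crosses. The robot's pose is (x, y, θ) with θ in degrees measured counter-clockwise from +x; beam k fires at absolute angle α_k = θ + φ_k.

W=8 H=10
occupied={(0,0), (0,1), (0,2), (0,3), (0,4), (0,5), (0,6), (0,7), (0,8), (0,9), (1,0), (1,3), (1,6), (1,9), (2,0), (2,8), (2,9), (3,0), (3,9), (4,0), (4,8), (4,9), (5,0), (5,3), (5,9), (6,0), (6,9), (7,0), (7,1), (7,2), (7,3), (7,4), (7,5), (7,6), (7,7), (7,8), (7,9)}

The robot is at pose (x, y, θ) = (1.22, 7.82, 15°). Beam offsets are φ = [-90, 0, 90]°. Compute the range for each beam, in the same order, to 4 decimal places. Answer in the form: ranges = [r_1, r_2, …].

ranges = [0.8489, 0.8075, 0.8500]

beam 1: φ=-90°, α=285°
  dir = (cos 285°, sin 285°) = (0.2588, -0.9659); from cell (1,7)
  next x-line at t=3.0137, next y-line at t=0.8489; Δt_x=3.8637, Δt_y=1.0353
    y: enter (1,6) at t=0.8489 ← occupied
  → r_1 = 0.8489
beam 2: φ=0°, α=15°
  dir = (cos 15°, sin 15°) = (0.9659, 0.2588); from cell (1,7)
  next x-line at t=0.8075, next y-line at t=0.6955; Δt_x=1.0353, Δt_y=3.8637
    y: enter (1,8) at t=0.6955
    x: enter (2,8) at t=0.8075 ← occupied
  → r_2 = 0.8075
beam 3: φ=90°, α=105°
  dir = (cos 105°, sin 105°) = (-0.2588, 0.9659); from cell (1,7)
  next x-line at t=0.8500, next y-line at t=0.1863; Δt_x=3.8637, Δt_y=1.0353
    y: enter (1,8) at t=0.1863
    x: enter (0,8) at t=0.8500 ← occupied
  → r_3 = 0.8500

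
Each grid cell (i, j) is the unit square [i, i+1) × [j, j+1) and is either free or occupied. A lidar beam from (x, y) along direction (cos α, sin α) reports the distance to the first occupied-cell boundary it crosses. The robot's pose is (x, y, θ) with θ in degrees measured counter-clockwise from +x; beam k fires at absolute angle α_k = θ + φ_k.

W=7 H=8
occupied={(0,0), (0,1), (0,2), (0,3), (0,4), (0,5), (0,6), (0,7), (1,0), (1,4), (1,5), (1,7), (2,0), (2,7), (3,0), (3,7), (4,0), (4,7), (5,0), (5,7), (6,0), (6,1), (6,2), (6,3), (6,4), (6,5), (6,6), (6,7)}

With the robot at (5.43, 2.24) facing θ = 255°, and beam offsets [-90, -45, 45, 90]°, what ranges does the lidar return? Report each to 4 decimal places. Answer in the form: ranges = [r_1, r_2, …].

beam 1: φ=-90°, α=165°
  dir = (cos 165°, sin 165°) = (-0.9659, 0.2588); from cell (5,2)
  next x-line at t=0.4452, next y-line at t=2.9364; Δt_x=1.0353, Δt_y=3.8637
    x: enter (4,2) at t=0.4452
    x: enter (3,2) at t=1.4804
    x: enter (2,2) at t=2.5157
    y: enter (2,3) at t=2.9364
    x: enter (1,3) at t=3.5510
    x: enter (0,3) at t=4.5863 ← occupied
  → r_1 = 4.5863
beam 2: φ=-45°, α=210°
  dir = (cos 210°, sin 210°) = (-0.8660, -0.5000); from cell (5,2)
  next x-line at t=0.4965, next y-line at t=0.4800; Δt_x=1.1547, Δt_y=2.0000
    y: enter (5,1) at t=0.4800
    x: enter (4,1) at t=0.4965
    x: enter (3,1) at t=1.6512
    y: enter (3,0) at t=2.4800 ← occupied
  → r_2 = 2.4800
beam 3: φ=45°, α=300°
  dir = (cos 300°, sin 300°) = (0.5000, -0.8660); from cell (5,2)
  next x-line at t=1.1400, next y-line at t=0.2771; Δt_x=2.0000, Δt_y=1.1547
    y: enter (5,1) at t=0.2771
    x: enter (6,1) at t=1.1400 ← occupied
  → r_3 = 1.1400
beam 4: φ=90°, α=345°
  dir = (cos 345°, sin 345°) = (0.9659, -0.2588); from cell (5,2)
  next x-line at t=0.5901, next y-line at t=0.9273; Δt_x=1.0353, Δt_y=3.8637
    x: enter (6,2) at t=0.5901 ← occupied
  → r_4 = 0.5901

ranges = [4.5863, 2.4800, 1.1400, 0.5901]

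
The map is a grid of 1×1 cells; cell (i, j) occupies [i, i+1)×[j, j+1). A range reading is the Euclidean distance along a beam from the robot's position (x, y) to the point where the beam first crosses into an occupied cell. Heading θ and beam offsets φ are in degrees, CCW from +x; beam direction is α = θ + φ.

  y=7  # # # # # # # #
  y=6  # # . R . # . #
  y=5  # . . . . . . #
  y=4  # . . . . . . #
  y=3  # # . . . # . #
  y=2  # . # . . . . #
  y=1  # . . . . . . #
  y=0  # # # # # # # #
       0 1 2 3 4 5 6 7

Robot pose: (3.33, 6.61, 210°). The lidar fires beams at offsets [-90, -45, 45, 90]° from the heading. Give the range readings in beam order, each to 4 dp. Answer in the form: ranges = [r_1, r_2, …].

beam 1: φ=-90°, α=120°
  cosα=-0.5000 sinα=0.8660 | (3,6) | tMaxX 0.6600 tMaxY 0.4503 | tΔX 2.0000 tΔY 1.1547
    t=0.4503 [y] (3,7) — stop
  → r_1 = 0.4503
beam 2: φ=-45°, α=165°
  cosα=-0.9659 sinα=0.2588 | (3,6) | tMaxX 0.3416 tMaxY 1.5068 | tΔX 1.0353 tΔY 3.8637
    t=0.3416 [x] (2,6)
    t=1.3769 [x] (1,6) — stop
  → r_2 = 1.3769
beam 3: φ=45°, α=255°
  cosα=-0.2588 sinα=-0.9659 | (3,6) | tMaxX 1.2750 tMaxY 0.6315 | tΔX 3.8637 tΔY 1.0353
    t=0.6315 [y] (3,5)
    t=1.2750 [x] (2,5)
    t=1.6668 [y] (2,4)
    t=2.7021 [y] (2,3)
    t=3.7373 [y] (2,2) — stop
  → r_3 = 3.7373
beam 4: φ=90°, α=300°
  cosα=0.5000 sinα=-0.8660 | (3,6) | tMaxX 1.3400 tMaxY 0.7044 | tΔX 2.0000 tΔY 1.1547
    t=0.7044 [y] (3,5)
    t=1.3400 [x] (4,5)
    t=1.8591 [y] (4,4)
    t=3.0138 [y] (4,3)
    t=3.3400 [x] (5,3) — stop
  → r_4 = 3.3400

ranges = [0.4503, 1.3769, 3.7373, 3.3400]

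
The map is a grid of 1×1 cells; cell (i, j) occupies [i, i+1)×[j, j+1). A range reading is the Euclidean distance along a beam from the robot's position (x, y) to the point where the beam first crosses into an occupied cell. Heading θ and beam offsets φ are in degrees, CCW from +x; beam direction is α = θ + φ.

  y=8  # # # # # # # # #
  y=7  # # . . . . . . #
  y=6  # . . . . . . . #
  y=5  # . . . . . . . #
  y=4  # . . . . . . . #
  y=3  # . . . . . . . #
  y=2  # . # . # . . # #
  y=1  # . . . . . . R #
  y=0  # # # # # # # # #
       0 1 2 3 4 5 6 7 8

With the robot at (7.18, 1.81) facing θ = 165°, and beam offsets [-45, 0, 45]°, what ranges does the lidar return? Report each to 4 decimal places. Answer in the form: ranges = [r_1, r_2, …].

beam 1: φ=-45°, α=120°
  cosα=-0.5000 sinα=0.8660 | (7,1) | tMaxX 0.3600 tMaxY 0.2194 | tΔX 2.0000 tΔY 1.1547
    t=0.2194 [y] (7,2) — stop
  → r_1 = 0.2194
beam 2: φ=0°, α=165°
  cosα=-0.9659 sinα=0.2588 | (7,1) | tMaxX 0.1863 tMaxY 0.7341 | tΔX 1.0353 tΔY 3.8637
    t=0.1863 [x] (6,1)
    t=0.7341 [y] (6,2)
    t=1.2216 [x] (5,2)
    t=2.2569 [x] (4,2) — stop
  → r_2 = 2.2569
beam 3: φ=45°, α=210°
  cosα=-0.8660 sinα=-0.5000 | (7,1) | tMaxX 0.2078 tMaxY 1.6200 | tΔX 1.1547 tΔY 2.0000
    t=0.2078 [x] (6,1)
    t=1.3625 [x] (5,1)
    t=1.6200 [y] (5,0) — stop
  → r_3 = 1.6200

ranges = [0.2194, 2.2569, 1.6200]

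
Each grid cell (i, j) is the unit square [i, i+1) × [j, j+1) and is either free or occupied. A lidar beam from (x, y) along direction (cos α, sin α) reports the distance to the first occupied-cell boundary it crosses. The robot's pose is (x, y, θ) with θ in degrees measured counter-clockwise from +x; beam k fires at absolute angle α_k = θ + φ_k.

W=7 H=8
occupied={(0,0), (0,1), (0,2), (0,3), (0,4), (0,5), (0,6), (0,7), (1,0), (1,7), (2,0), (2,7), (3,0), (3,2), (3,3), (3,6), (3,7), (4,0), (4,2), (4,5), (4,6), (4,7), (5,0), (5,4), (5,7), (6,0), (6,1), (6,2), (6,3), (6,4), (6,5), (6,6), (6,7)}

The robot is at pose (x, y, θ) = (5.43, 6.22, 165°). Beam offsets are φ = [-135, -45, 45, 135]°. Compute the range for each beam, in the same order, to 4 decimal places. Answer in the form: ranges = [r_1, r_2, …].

beam 1: φ=-135°, α=30°
  d=(0.8660,0.5000)  start (5,6)  tX=0.6582 tY=1.5600  stride 1/|dx|=1.1547 1/|dy|=2.0000
    cross x-line → (6,6), t=0.6582 (wall)
  → r_1 = 0.6582
beam 2: φ=-45°, α=120°
  d=(-0.5000,0.8660)  start (5,6)  tX=0.8600 tY=0.9007  stride 1/|dx|=2.0000 1/|dy|=1.1547
    cross x-line → (4,6), t=0.8600 (wall)
  → r_2 = 0.8600
beam 3: φ=45°, α=210°
  d=(-0.8660,-0.5000)  start (5,6)  tX=0.4965 tY=0.4400  stride 1/|dx|=1.1547 1/|dy|=2.0000
    cross y-line → (5,5), t=0.4400
    cross x-line → (4,5), t=0.4965 (wall)
  → r_3 = 0.4965
beam 4: φ=135°, α=300°
  d=(0.5000,-0.8660)  start (5,6)  tX=1.1400 tY=0.2540  stride 1/|dx|=2.0000 1/|dy|=1.1547
    cross y-line → (5,5), t=0.2540
    cross x-line → (6,5), t=1.1400 (wall)
  → r_4 = 1.1400

ranges = [0.6582, 0.8600, 0.4965, 1.1400]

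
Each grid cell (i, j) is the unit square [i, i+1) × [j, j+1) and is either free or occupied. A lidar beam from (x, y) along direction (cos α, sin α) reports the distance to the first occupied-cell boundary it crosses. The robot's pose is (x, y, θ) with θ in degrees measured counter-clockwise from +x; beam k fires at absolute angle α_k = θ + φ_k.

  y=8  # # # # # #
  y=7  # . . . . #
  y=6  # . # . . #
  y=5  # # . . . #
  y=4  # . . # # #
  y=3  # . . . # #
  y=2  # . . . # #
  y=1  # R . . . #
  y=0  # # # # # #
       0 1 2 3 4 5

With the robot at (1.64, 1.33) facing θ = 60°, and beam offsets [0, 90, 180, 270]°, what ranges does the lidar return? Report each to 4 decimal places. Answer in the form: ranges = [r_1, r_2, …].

ranges = [3.0831, 0.7390, 0.3811, 0.6600]

beam 1: φ=0°, α=60°
  d=(0.5000,0.8660)  start (1,1)  tX=0.7200 tY=0.7736  stride 1/|dx|=2.0000 1/|dy|=1.1547
    cross x-line → (2,1), t=0.7200
    cross y-line → (2,2), t=0.7736
    cross y-line → (2,3), t=1.9283
    cross x-line → (3,3), t=2.7200
    cross y-line → (3,4), t=3.0831 (wall)
  → r_1 = 3.0831
beam 2: φ=90°, α=150°
  d=(-0.8660,0.5000)  start (1,1)  tX=0.7390 tY=1.3400  stride 1/|dx|=1.1547 1/|dy|=2.0000
    cross x-line → (0,1), t=0.7390 (wall)
  → r_2 = 0.7390
beam 3: φ=180°, α=240°
  d=(-0.5000,-0.8660)  start (1,1)  tX=1.2800 tY=0.3811  stride 1/|dx|=2.0000 1/|dy|=1.1547
    cross y-line → (1,0), t=0.3811 (wall)
  → r_3 = 0.3811
beam 4: φ=270°, α=330°
  d=(0.8660,-0.5000)  start (1,1)  tX=0.4157 tY=0.6600  stride 1/|dx|=1.1547 1/|dy|=2.0000
    cross x-line → (2,1), t=0.4157
    cross y-line → (2,0), t=0.6600 (wall)
  → r_4 = 0.6600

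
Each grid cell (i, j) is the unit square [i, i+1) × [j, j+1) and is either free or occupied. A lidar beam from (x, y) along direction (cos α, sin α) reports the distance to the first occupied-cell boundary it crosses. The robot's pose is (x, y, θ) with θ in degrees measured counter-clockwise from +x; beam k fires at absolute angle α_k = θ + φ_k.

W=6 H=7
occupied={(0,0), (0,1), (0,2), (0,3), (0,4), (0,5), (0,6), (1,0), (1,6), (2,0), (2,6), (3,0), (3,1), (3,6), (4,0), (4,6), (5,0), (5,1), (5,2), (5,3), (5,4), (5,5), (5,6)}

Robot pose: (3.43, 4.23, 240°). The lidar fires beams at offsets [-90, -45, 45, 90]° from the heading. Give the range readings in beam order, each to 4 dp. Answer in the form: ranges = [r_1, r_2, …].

beam 1: φ=-90°, α=150°
  cosα=-0.8660 sinα=0.5000 | (3,4) | tMaxX 0.4965 tMaxY 1.5400 | tΔX 1.1547 tΔY 2.0000
    t=0.4965 [x] (2,4)
    t=1.5400 [y] (2,5)
    t=1.6512 [x] (1,5)
    t=2.8059 [x] (0,5) — stop
  → r_1 = 2.8059
beam 2: φ=-45°, α=195°
  cosα=-0.9659 sinα=-0.2588 | (3,4) | tMaxX 0.4452 tMaxY 0.8887 | tΔX 1.0353 tΔY 3.8637
    t=0.4452 [x] (2,4)
    t=0.8887 [y] (2,3)
    t=1.4804 [x] (1,3)
    t=2.5157 [x] (0,3) — stop
  → r_2 = 2.5157
beam 3: φ=45°, α=285°
  cosα=0.2588 sinα=-0.9659 | (3,4) | tMaxX 2.2023 tMaxY 0.2381 | tΔX 3.8637 tΔY 1.0353
    t=0.2381 [y] (3,3)
    t=1.2734 [y] (3,2)
    t=2.2023 [x] (4,2)
    t=2.3087 [y] (4,1)
    t=3.3439 [y] (4,0) — stop
  → r_3 = 3.3439
beam 4: φ=90°, α=330°
  cosα=0.8660 sinα=-0.5000 | (3,4) | tMaxX 0.6582 tMaxY 0.4600 | tΔX 1.1547 tΔY 2.0000
    t=0.4600 [y] (3,3)
    t=0.6582 [x] (4,3)
    t=1.8129 [x] (5,3) — stop
  → r_4 = 1.8129

ranges = [2.8059, 2.5157, 3.3439, 1.8129]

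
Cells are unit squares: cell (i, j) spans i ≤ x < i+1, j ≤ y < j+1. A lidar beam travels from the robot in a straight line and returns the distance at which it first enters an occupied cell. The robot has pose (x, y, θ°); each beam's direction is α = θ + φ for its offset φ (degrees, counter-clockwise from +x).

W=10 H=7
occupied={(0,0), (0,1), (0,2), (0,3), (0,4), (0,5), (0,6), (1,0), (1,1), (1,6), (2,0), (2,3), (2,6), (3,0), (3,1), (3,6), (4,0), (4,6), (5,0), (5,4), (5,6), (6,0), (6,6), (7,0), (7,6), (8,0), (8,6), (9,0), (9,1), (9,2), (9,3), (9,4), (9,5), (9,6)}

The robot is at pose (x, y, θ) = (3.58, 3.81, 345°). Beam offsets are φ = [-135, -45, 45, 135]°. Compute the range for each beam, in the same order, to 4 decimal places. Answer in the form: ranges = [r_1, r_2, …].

beam 1: φ=-135°, α=210°
  dir = (cos 210°, sin 210°) = (-0.8660, -0.5000); from cell (3,3)
  next x-line at t=0.6697, next y-line at t=1.6200; Δt_x=1.1547, Δt_y=2.0000
    x: enter (2,3) at t=0.6697 ← occupied
  → r_1 = 0.6697
beam 2: φ=-45°, α=300°
  dir = (cos 300°, sin 300°) = (0.5000, -0.8660); from cell (3,3)
  next x-line at t=0.8400, next y-line at t=0.9353; Δt_x=2.0000, Δt_y=1.1547
    x: enter (4,3) at t=0.8400
    y: enter (4,2) at t=0.9353
    y: enter (4,1) at t=2.0900
    x: enter (5,1) at t=2.8400
    y: enter (5,0) at t=3.2447 ← occupied
  → r_2 = 3.2447
beam 3: φ=45°, α=30°
  dir = (cos 30°, sin 30°) = (0.8660, 0.5000); from cell (3,3)
  next x-line at t=0.4850, next y-line at t=0.3800; Δt_x=1.1547, Δt_y=2.0000
    y: enter (3,4) at t=0.3800
    x: enter (4,4) at t=0.4850
    x: enter (5,4) at t=1.6397 ← occupied
  → r_3 = 1.6397
beam 4: φ=135°, α=120°
  dir = (cos 120°, sin 120°) = (-0.5000, 0.8660); from cell (3,3)
  next x-line at t=1.1600, next y-line at t=0.2194; Δt_x=2.0000, Δt_y=1.1547
    y: enter (3,4) at t=0.2194
    x: enter (2,4) at t=1.1600
    y: enter (2,5) at t=1.3741
    y: enter (2,6) at t=2.5288 ← occupied
  → r_4 = 2.5288

ranges = [0.6697, 3.2447, 1.6397, 2.5288]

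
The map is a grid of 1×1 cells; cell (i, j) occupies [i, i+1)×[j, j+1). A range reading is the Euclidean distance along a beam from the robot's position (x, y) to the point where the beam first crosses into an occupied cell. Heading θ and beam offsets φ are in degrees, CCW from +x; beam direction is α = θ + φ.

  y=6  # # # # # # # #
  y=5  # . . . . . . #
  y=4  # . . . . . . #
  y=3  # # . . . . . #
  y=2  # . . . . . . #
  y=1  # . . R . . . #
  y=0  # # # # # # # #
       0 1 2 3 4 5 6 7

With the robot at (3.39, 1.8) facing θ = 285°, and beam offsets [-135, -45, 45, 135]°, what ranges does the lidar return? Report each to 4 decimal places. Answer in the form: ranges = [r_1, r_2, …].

ranges = [2.4000, 0.9238, 1.6000, 4.8497]

beam 1: φ=-135°, α=150°
  d=(-0.8660,0.5000)  start (3,1)  tX=0.4503 tY=0.4000  stride 1/|dx|=1.1547 1/|dy|=2.0000
    cross y-line → (3,2), t=0.4000
    cross x-line → (2,2), t=0.4503
    cross x-line → (1,2), t=1.6050
    cross y-line → (1,3), t=2.4000 (wall)
  → r_1 = 2.4000
beam 2: φ=-45°, α=240°
  d=(-0.5000,-0.8660)  start (3,1)  tX=0.7800 tY=0.9238  stride 1/|dx|=2.0000 1/|dy|=1.1547
    cross x-line → (2,1), t=0.7800
    cross y-line → (2,0), t=0.9238 (wall)
  → r_2 = 0.9238
beam 3: φ=45°, α=330°
  d=(0.8660,-0.5000)  start (3,1)  tX=0.7044 tY=1.6000  stride 1/|dx|=1.1547 1/|dy|=2.0000
    cross x-line → (4,1), t=0.7044
    cross y-line → (4,0), t=1.6000 (wall)
  → r_3 = 1.6000
beam 4: φ=135°, α=60°
  d=(0.5000,0.8660)  start (3,1)  tX=1.2200 tY=0.2309  stride 1/|dx|=2.0000 1/|dy|=1.1547
    cross y-line → (3,2), t=0.2309
    cross x-line → (4,2), t=1.2200
    cross y-line → (4,3), t=1.3856
    cross y-line → (4,4), t=2.5403
    cross x-line → (5,4), t=3.2200
    cross y-line → (5,5), t=3.6950
    cross y-line → (5,6), t=4.8497 (wall)
  → r_4 = 4.8497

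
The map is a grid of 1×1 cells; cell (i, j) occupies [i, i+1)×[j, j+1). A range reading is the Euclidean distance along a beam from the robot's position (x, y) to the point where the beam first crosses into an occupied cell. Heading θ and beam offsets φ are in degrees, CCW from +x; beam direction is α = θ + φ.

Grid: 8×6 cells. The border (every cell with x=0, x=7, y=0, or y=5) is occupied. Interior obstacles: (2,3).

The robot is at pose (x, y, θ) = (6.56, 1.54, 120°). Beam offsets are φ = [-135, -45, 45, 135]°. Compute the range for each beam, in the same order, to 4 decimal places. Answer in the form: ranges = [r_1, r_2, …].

beam 1: φ=-135°, α=345°
  direction (0.9659, -0.2588); cell (6,1); t to first gridline: x 0.4555, y 2.0864 (then +1.0353 / +3.8637)
    (7,1) via x @ 0.4555  # hit
  → r_1 = 0.4555
beam 2: φ=-45°, α=75°
  direction (0.2588, 0.9659); cell (6,1); t to first gridline: x 1.7000, y 0.4762 (then +3.8637 / +1.0353)
    (6,2) via y @ 0.4762
    (6,3) via y @ 1.5115
    (7,3) via x @ 1.7000  # hit
  → r_2 = 1.7000
beam 3: φ=45°, α=165°
  direction (-0.9659, 0.2588); cell (6,1); t to first gridline: x 0.5798, y 1.7773 (then +1.0353 / +3.8637)
    (5,1) via x @ 0.5798
    (4,1) via x @ 1.6150
    (4,2) via y @ 1.7773
    (3,2) via x @ 2.6503
    (2,2) via x @ 3.6856
    (1,2) via x @ 4.7209
    (1,3) via y @ 5.6410
    (0,3) via x @ 5.7561  # hit
  → r_3 = 5.7561
beam 4: φ=135°, α=255°
  direction (-0.2588, -0.9659); cell (6,1); t to first gridline: x 2.1637, y 0.5590 (then +3.8637 / +1.0353)
    (6,0) via y @ 0.5590  # hit
  → r_4 = 0.5590

ranges = [0.4555, 1.7000, 5.7561, 0.5590]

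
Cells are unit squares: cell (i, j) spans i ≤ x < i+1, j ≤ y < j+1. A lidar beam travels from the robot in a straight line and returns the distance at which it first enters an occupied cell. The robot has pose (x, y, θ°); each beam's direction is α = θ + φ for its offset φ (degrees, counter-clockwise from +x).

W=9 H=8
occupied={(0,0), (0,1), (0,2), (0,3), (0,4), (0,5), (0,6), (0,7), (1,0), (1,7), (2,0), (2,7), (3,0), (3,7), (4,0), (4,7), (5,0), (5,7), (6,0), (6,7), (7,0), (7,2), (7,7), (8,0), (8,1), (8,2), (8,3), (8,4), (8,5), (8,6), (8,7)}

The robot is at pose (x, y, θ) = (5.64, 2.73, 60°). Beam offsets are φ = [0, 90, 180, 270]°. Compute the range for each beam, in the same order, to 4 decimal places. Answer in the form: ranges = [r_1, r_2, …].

ranges = [4.7200, 5.3578, 1.9976, 2.7251]

beam 1: φ=0°, α=60°
  cosα=0.5000 sinα=0.8660 | (5,2) | tMaxX 0.7200 tMaxY 0.3118 | tΔX 2.0000 tΔY 1.1547
    t=0.3118 [y] (5,3)
    t=0.7200 [x] (6,3)
    t=1.4665 [y] (6,4)
    t=2.6212 [y] (6,5)
    t=2.7200 [x] (7,5)
    t=3.7759 [y] (7,6)
    t=4.7200 [x] (8,6) — stop
  → r_1 = 4.7200
beam 2: φ=90°, α=150°
  cosα=-0.8660 sinα=0.5000 | (5,2) | tMaxX 0.7390 tMaxY 0.5400 | tΔX 1.1547 tΔY 2.0000
    t=0.5400 [y] (5,3)
    t=0.7390 [x] (4,3)
    t=1.8937 [x] (3,3)
    t=2.5400 [y] (3,4)
    t=3.0484 [x] (2,4)
    t=4.2031 [x] (1,4)
    t=4.5400 [y] (1,5)
    t=5.3578 [x] (0,5) — stop
  → r_2 = 5.3578
beam 3: φ=180°, α=240°
  cosα=-0.5000 sinα=-0.8660 | (5,2) | tMaxX 1.2800 tMaxY 0.8429 | tΔX 2.0000 tΔY 1.1547
    t=0.8429 [y] (5,1)
    t=1.2800 [x] (4,1)
    t=1.9976 [y] (4,0) — stop
  → r_3 = 1.9976
beam 4: φ=270°, α=330°
  cosα=0.8660 sinα=-0.5000 | (5,2) | tMaxX 0.4157 tMaxY 1.4600 | tΔX 1.1547 tΔY 2.0000
    t=0.4157 [x] (6,2)
    t=1.4600 [y] (6,1)
    t=1.5704 [x] (7,1)
    t=2.7251 [x] (8,1) — stop
  → r_4 = 2.7251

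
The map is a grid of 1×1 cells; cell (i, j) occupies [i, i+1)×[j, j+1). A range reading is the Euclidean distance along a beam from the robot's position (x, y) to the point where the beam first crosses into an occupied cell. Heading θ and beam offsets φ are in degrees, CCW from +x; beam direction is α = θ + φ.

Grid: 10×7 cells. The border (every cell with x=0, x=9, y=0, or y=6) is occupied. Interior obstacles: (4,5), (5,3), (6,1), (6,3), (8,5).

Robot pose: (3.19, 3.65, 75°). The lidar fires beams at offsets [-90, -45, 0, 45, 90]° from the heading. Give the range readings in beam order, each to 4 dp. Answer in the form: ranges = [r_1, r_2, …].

beam 1: φ=-90°, α=345°
  cosα=0.9659 sinα=-0.2588 | (3,3) | tMaxX 0.8386 tMaxY 2.5114 | tΔX 1.0353 tΔY 3.8637
    t=0.8386 [x] (4,3)
    t=1.8738 [x] (5,3) — stop
  → r_1 = 1.8738
beam 2: φ=-45°, α=30°
  cosα=0.8660 sinα=0.5000 | (3,3) | tMaxX 0.9353 tMaxY 0.7000 | tΔX 1.1547 tΔY 2.0000
    t=0.7000 [y] (3,4)
    t=0.9353 [x] (4,4)
    t=2.0900 [x] (5,4)
    t=2.7000 [y] (5,5)
    t=3.2447 [x] (6,5)
    t=4.3994 [x] (7,5)
    t=4.7000 [y] (7,6) — stop
  → r_2 = 4.7000
beam 3: φ=0°, α=75°
  cosα=0.2588 sinα=0.9659 | (3,3) | tMaxX 3.1296 tMaxY 0.3623 | tΔX 3.8637 tΔY 1.0353
    t=0.3623 [y] (3,4)
    t=1.3976 [y] (3,5)
    t=2.4329 [y] (3,6) — stop
  → r_3 = 2.4329
beam 4: φ=45°, α=120°
  cosα=-0.5000 sinα=0.8660 | (3,3) | tMaxX 0.3800 tMaxY 0.4041 | tΔX 2.0000 tΔY 1.1547
    t=0.3800 [x] (2,3)
    t=0.4041 [y] (2,4)
    t=1.5588 [y] (2,5)
    t=2.3800 [x] (1,5)
    t=2.7135 [y] (1,6) — stop
  → r_4 = 2.7135
beam 5: φ=90°, α=165°
  cosα=-0.9659 sinα=0.2588 | (3,3) | tMaxX 0.1967 tMaxY 1.3523 | tΔX 1.0353 tΔY 3.8637
    t=0.1967 [x] (2,3)
    t=1.2320 [x] (1,3)
    t=1.3523 [y] (1,4)
    t=2.2673 [x] (0,4) — stop
  → r_5 = 2.2673

ranges = [1.8738, 4.7000, 2.4329, 2.7135, 2.2673]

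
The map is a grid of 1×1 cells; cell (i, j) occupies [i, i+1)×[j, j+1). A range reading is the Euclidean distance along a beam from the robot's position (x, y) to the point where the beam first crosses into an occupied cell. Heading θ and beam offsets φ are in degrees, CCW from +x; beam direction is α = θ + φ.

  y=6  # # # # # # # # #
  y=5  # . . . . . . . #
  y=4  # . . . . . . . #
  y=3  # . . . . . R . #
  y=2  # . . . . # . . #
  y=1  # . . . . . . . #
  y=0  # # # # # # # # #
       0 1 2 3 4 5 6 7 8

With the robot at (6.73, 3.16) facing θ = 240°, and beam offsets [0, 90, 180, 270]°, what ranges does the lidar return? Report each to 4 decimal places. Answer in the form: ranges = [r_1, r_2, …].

ranges = [2.4942, 1.4665, 2.5400, 5.6800]

beam 1: φ=0°, α=240°
  cosα=-0.5000 sinα=-0.8660 | (6,3) | tMaxX 1.4600 tMaxY 0.1848 | tΔX 2.0000 tΔY 1.1547
    t=0.1848 [y] (6,2)
    t=1.3395 [y] (6,1)
    t=1.4600 [x] (5,1)
    t=2.4942 [y] (5,0) — stop
  → r_1 = 2.4942
beam 2: φ=90°, α=330°
  cosα=0.8660 sinα=-0.5000 | (6,3) | tMaxX 0.3118 tMaxY 0.3200 | tΔX 1.1547 tΔY 2.0000
    t=0.3118 [x] (7,3)
    t=0.3200 [y] (7,2)
    t=1.4665 [x] (8,2) — stop
  → r_2 = 1.4665
beam 3: φ=180°, α=60°
  cosα=0.5000 sinα=0.8660 | (6,3) | tMaxX 0.5400 tMaxY 0.9699 | tΔX 2.0000 tΔY 1.1547
    t=0.5400 [x] (7,3)
    t=0.9699 [y] (7,4)
    t=2.1246 [y] (7,5)
    t=2.5400 [x] (8,5) — stop
  → r_3 = 2.5400
beam 4: φ=270°, α=150°
  cosα=-0.8660 sinα=0.5000 | (6,3) | tMaxX 0.8429 tMaxY 1.6800 | tΔX 1.1547 tΔY 2.0000
    t=0.8429 [x] (5,3)
    t=1.6800 [y] (5,4)
    t=1.9976 [x] (4,4)
    t=3.1523 [x] (3,4)
    t=3.6800 [y] (3,5)
    t=4.3070 [x] (2,5)
    t=5.4617 [x] (1,5)
    t=5.6800 [y] (1,6) — stop
  → r_4 = 5.6800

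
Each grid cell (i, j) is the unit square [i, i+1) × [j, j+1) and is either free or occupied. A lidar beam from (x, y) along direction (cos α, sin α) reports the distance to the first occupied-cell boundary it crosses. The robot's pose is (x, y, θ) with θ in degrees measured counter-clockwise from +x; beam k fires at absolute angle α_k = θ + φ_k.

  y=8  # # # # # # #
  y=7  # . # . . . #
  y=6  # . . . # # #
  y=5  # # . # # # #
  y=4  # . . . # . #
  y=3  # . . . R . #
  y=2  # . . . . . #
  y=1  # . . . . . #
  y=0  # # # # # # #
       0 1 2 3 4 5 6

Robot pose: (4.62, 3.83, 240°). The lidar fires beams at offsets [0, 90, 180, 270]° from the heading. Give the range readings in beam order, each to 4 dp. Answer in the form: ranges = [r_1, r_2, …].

ranges = [3.2678, 1.5935, 0.1963, 0.3400]

beam 1: φ=0°, α=240°
  cosα=-0.5000 sinα=-0.8660 | (4,3) | tMaxX 1.2400 tMaxY 0.9584 | tΔX 2.0000 tΔY 1.1547
    t=0.9584 [y] (4,2)
    t=1.2400 [x] (3,2)
    t=2.1131 [y] (3,1)
    t=3.2400 [x] (2,1)
    t=3.2678 [y] (2,0) — stop
  → r_1 = 3.2678
beam 2: φ=90°, α=330°
  cosα=0.8660 sinα=-0.5000 | (4,3) | tMaxX 0.4388 tMaxY 1.6600 | tΔX 1.1547 tΔY 2.0000
    t=0.4388 [x] (5,3)
    t=1.5935 [x] (6,3) — stop
  → r_2 = 1.5935
beam 3: φ=180°, α=60°
  cosα=0.5000 sinα=0.8660 | (4,3) | tMaxX 0.7600 tMaxY 0.1963 | tΔX 2.0000 tΔY 1.1547
    t=0.1963 [y] (4,4) — stop
  → r_3 = 0.1963
beam 4: φ=270°, α=150°
  cosα=-0.8660 sinα=0.5000 | (4,3) | tMaxX 0.7159 tMaxY 0.3400 | tΔX 1.1547 tΔY 2.0000
    t=0.3400 [y] (4,4) — stop
  → r_4 = 0.3400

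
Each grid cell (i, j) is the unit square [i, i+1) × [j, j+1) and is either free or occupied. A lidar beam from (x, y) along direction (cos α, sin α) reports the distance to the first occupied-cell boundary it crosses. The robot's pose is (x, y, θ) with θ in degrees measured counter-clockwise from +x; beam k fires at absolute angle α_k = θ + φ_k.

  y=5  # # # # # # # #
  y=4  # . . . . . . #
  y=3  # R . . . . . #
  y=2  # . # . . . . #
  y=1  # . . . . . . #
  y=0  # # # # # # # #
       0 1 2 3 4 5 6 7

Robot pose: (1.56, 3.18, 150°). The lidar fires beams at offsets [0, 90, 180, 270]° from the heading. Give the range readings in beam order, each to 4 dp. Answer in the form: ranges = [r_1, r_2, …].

beam 1: φ=0°, α=150°
  cosα=-0.8660 sinα=0.5000 | (1,3) | tMaxX 0.6466 tMaxY 1.6400 | tΔX 1.1547 tΔY 2.0000
    t=0.6466 [x] (0,3) — stop
  → r_1 = 0.6466
beam 2: φ=90°, α=240°
  cosα=-0.5000 sinα=-0.8660 | (1,3) | tMaxX 1.1200 tMaxY 0.2078 | tΔX 2.0000 tΔY 1.1547
    t=0.2078 [y] (1,2)
    t=1.1200 [x] (0,2) — stop
  → r_2 = 1.1200
beam 3: φ=180°, α=330°
  cosα=0.8660 sinα=-0.5000 | (1,3) | tMaxX 0.5081 tMaxY 0.3600 | tΔX 1.1547 tΔY 2.0000
    t=0.3600 [y] (1,2)
    t=0.5081 [x] (2,2) — stop
  → r_3 = 0.5081
beam 4: φ=270°, α=60°
  cosα=0.5000 sinα=0.8660 | (1,3) | tMaxX 0.8800 tMaxY 0.9469 | tΔX 2.0000 tΔY 1.1547
    t=0.8800 [x] (2,3)
    t=0.9469 [y] (2,4)
    t=2.1016 [y] (2,5) — stop
  → r_4 = 2.1016

ranges = [0.6466, 1.1200, 0.5081, 2.1016]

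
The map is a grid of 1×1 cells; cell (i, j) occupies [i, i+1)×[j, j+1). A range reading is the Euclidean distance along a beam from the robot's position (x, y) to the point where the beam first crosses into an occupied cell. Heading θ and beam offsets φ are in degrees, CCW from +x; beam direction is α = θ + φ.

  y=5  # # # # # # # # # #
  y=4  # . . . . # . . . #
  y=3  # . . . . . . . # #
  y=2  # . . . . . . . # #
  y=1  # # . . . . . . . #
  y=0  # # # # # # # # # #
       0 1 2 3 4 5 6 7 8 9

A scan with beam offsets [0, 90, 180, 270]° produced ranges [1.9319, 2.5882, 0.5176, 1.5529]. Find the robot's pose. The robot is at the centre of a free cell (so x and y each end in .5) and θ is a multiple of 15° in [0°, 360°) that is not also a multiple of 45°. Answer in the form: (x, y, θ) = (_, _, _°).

(x, y, θ) = (7.5, 3.5, 165°)

The pose lattice has 28·16 = 448 candidates. Test each by forward raycasting.
  (2.5, 2.5, 165°): beam 1 = 1.5529 ≠ 1.9319 ✗
  (5.5, 3.5, 210°): beam 1 = 4.0415 ≠ 1.9319 ✗
  (8.5, 1.5, 150°): beam 1 = 7.0000 ≠ 1.9319 ✗
  (3.5, 3.5, 330°): beam 1 = 5.0000 ≠ 1.9319 ✗
  (2.5, 4.5, 30°): beam 1 = 1.0000 ≠ 1.9319 ✗
  …
  (7.5, 3.5, 165°): r_1=1.9319, r_2=2.5882, r_3=0.5176, r_4=1.5529 — all match ✓
No second candidate reproduces the full scan.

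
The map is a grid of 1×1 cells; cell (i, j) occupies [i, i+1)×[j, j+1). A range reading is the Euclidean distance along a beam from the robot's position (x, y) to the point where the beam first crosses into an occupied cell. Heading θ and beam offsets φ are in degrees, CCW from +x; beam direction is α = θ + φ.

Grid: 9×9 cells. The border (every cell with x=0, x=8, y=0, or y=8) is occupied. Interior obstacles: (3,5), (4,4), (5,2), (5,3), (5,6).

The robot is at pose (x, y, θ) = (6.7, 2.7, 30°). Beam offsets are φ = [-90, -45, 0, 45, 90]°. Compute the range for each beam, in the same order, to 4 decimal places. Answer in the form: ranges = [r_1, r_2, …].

beam 1: φ=-90°, α=300°
  direction (0.5000, -0.8660); cell (6,2); t to first gridline: x 0.6000, y 0.8083 (then +2.0000 / +1.1547)
    (7,2) via x @ 0.6000
    (7,1) via y @ 0.8083
    (7,0) via y @ 1.9630  # hit
  → r_1 = 1.9630
beam 2: φ=-45°, α=345°
  direction (0.9659, -0.2588); cell (6,2); t to first gridline: x 0.3106, y 2.7046 (then +1.0353 / +3.8637)
    (7,2) via x @ 0.3106
    (8,2) via x @ 1.3459  # hit
  → r_2 = 1.3459
beam 3: φ=0°, α=30°
  direction (0.8660, 0.5000); cell (6,2); t to first gridline: x 0.3464, y 0.6000 (then +1.1547 / +2.0000)
    (7,2) via x @ 0.3464
    (7,3) via y @ 0.6000
    (8,3) via x @ 1.5011  # hit
  → r_3 = 1.5011
beam 4: φ=45°, α=75°
  direction (0.2588, 0.9659); cell (6,2); t to first gridline: x 1.1591, y 0.3106 (then +3.8637 / +1.0353)
    (6,3) via y @ 0.3106
    (7,3) via x @ 1.1591
    (7,4) via y @ 1.3459
    (7,5) via y @ 2.3811
    (7,6) via y @ 3.4164
    (7,7) via y @ 4.4517
    (8,7) via x @ 5.0228  # hit
  → r_4 = 5.0228
beam 5: φ=90°, α=120°
  direction (-0.5000, 0.8660); cell (6,2); t to first gridline: x 1.4000, y 0.3464 (then +2.0000 / +1.1547)
    (6,3) via y @ 0.3464
    (5,3) via x @ 1.4000  # hit
  → r_5 = 1.4000

ranges = [1.9630, 1.3459, 1.5011, 5.0228, 1.4000]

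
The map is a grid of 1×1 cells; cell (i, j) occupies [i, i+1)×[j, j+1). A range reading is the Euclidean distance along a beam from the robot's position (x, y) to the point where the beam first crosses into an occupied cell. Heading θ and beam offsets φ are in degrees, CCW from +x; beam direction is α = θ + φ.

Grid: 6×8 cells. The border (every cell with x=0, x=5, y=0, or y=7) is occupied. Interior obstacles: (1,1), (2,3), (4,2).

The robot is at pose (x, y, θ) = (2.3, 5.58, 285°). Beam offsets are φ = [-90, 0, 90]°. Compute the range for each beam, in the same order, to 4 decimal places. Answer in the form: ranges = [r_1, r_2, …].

beam 1: φ=-90°, α=195°
  d=(-0.9659,-0.2588)  start (2,5)  tX=0.3106 tY=2.2409  stride 1/|dx|=1.0353 1/|dy|=3.8637
    cross x-line → (1,5), t=0.3106
    cross x-line → (0,5), t=1.3459 (wall)
  → r_1 = 1.3459
beam 2: φ=0°, α=285°
  d=(0.2588,-0.9659)  start (2,5)  tX=2.7046 tY=0.6005  stride 1/|dx|=3.8637 1/|dy|=1.0353
    cross y-line → (2,4), t=0.6005
    cross y-line → (2,3), t=1.6357 (wall)
  → r_2 = 1.6357
beam 3: φ=90°, α=15°
  d=(0.9659,0.2588)  start (2,5)  tX=0.7247 tY=1.6228  stride 1/|dx|=1.0353 1/|dy|=3.8637
    cross x-line → (3,5), t=0.7247
    cross y-line → (3,6), t=1.6228
    cross x-line → (4,6), t=1.7600
    cross x-line → (5,6), t=2.7952 (wall)
  → r_3 = 2.7952

ranges = [1.3459, 1.6357, 2.7952]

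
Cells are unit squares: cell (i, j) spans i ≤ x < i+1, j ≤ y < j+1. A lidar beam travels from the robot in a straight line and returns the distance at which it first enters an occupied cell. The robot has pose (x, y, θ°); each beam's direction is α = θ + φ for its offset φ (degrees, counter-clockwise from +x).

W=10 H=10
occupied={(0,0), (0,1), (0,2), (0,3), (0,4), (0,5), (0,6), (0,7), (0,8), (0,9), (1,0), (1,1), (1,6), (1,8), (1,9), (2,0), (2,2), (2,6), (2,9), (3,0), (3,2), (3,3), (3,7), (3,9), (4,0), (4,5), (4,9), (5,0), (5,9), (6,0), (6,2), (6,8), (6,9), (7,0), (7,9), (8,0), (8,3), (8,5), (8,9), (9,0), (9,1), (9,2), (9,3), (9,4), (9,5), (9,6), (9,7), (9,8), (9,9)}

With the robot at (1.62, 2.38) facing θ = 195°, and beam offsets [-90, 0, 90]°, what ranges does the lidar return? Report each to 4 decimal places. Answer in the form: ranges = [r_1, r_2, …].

ranges = [2.3955, 0.6419, 0.3934]

beam 1: φ=-90°, α=105°
  d=(-0.2588,0.9659)  start (1,2)  tX=2.3955 tY=0.6419  stride 1/|dx|=3.8637 1/|dy|=1.0353
    cross y-line → (1,3), t=0.6419
    cross y-line → (1,4), t=1.6771
    cross x-line → (0,4), t=2.3955 (wall)
  → r_1 = 2.3955
beam 2: φ=0°, α=195°
  d=(-0.9659,-0.2588)  start (1,2)  tX=0.6419 tY=1.4682  stride 1/|dx|=1.0353 1/|dy|=3.8637
    cross x-line → (0,2), t=0.6419 (wall)
  → r_2 = 0.6419
beam 3: φ=90°, α=285°
  d=(0.2588,-0.9659)  start (1,2)  tX=1.4682 tY=0.3934  stride 1/|dx|=3.8637 1/|dy|=1.0353
    cross y-line → (1,1), t=0.3934 (wall)
  → r_3 = 0.3934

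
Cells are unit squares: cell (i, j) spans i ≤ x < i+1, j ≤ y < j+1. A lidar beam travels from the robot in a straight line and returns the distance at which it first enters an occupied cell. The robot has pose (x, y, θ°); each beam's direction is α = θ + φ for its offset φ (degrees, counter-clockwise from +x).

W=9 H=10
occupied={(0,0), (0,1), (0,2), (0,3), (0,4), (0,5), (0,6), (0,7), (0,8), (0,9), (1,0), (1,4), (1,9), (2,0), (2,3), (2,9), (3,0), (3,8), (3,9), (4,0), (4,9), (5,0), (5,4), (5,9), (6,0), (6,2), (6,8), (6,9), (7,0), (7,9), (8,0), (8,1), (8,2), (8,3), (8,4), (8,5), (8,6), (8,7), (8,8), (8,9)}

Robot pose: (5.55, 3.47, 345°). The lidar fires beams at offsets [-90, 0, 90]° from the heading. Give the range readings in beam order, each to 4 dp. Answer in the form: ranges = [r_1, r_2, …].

beam 1: φ=-90°, α=255°
  cosα=-0.2588 sinα=-0.9659 | (5,3) | tMaxX 2.1250 tMaxY 0.4866 | tΔX 3.8637 tΔY 1.0353
    t=0.4866 [y] (5,2)
    t=1.5219 [y] (5,1)
    t=2.1250 [x] (4,1)
    t=2.5571 [y] (4,0) — stop
  → r_1 = 2.5571
beam 2: φ=0°, α=345°
  cosα=0.9659 sinα=-0.2588 | (5,3) | tMaxX 0.4659 tMaxY 1.8159 | tΔX 1.0353 tΔY 3.8637
    t=0.4659 [x] (6,3)
    t=1.5012 [x] (7,3)
    t=1.8159 [y] (7,2)
    t=2.5364 [x] (8,2) — stop
  → r_2 = 2.5364
beam 3: φ=90°, α=75°
  cosα=0.2588 sinα=0.9659 | (5,3) | tMaxX 1.7387 tMaxY 0.5487 | tΔX 3.8637 tΔY 1.0353
    t=0.5487 [y] (5,4) — stop
  → r_3 = 0.5487

ranges = [2.5571, 2.5364, 0.5487]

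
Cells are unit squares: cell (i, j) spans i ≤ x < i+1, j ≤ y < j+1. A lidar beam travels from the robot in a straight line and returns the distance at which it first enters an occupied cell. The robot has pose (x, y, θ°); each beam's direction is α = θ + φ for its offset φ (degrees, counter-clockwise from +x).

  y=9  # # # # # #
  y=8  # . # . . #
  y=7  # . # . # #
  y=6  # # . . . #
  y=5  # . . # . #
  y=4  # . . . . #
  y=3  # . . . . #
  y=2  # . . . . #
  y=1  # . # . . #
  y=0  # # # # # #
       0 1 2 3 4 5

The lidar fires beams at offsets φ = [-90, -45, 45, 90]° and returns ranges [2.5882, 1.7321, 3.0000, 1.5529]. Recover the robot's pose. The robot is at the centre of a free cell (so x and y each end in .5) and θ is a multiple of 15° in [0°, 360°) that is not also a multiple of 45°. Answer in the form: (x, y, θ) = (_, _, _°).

Enumerate (i+0.5, j+0.5, θ) over the 26 free cells and 16 admissible headings. For each, cast all 4 beams and compare to the given ranges.
  (2.5, 5.5, 15°): beam 1 = 4.6587 ≠ 2.5882 ✗
  (1.5, 4.5, 75°): beam 1 = 3.6235 ≠ 2.5882 ✗
  (1.5, 4.5, 105°): beam 1 = 1.9319 ≠ 2.5882 ✗
  …
  (3.5, 3.5, 15°): r_1=2.5882, r_2=1.7321, r_3=3.0000, r_4=1.5529 — all match ✓
No second candidate reproduces the full scan.

(x, y, θ) = (3.5, 3.5, 15°)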